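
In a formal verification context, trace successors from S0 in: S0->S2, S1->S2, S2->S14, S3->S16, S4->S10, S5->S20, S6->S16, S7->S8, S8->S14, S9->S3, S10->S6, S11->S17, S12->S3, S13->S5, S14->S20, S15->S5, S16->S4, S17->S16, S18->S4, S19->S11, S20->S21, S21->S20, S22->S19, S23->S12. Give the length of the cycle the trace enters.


Trace from S0 until a state repeats:
  S0 -> S2 -> S14 -> S20 -> S21 -> S20
S20 first seen at step 3, revisited at step 5.
Cycle length = 5 - 3 = 2

2


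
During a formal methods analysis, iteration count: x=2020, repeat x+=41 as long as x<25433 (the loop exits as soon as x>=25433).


Step 1: x goes from 2020 toward 25433 by 41; the body runs while x<25433, so iterations = ceil((bound-start)/step)
Step 2: Distance=23413
Step 3: ceil(23413/41)=572

572


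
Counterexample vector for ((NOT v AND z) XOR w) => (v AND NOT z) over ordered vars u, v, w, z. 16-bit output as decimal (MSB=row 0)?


F1 = ((NOT v AND z) XOR w)
F2 = (v AND NOT z)
Counterexample to F1=>F2 is where F1=1 and F2=0.
Evaluate each row (bits = u,v,w,z, MSB first):
  row 0 [0000]: F1=0 F2=0 -> F1&~F2 -> 0
  row 1 [0001]: F1=1 F2=0 -> F1&~F2 -> 1
  row 2 [0010]: F1=1 F2=0 -> F1&~F2 -> 1
  row 3 [0011]: F1=0 F2=0 -> F1&~F2 -> 0
  row 4 [0100]: F1=0 F2=1 -> F1&~F2 -> 0
  row 5 [0101]: F1=0 F2=0 -> F1&~F2 -> 0
  row 6 [0110]: F1=1 F2=1 -> F1&~F2 -> 0
  row 7 [0111]: F1=1 F2=0 -> F1&~F2 -> 1
  row 8 [1000]: F1=0 F2=0 -> F1&~F2 -> 0
  row 9 [1001]: F1=1 F2=0 -> F1&~F2 -> 1
  row 10 [1010]: F1=1 F2=0 -> F1&~F2 -> 1
  row 11 [1011]: F1=0 F2=0 -> F1&~F2 -> 0
  row 12 [1100]: F1=0 F2=1 -> F1&~F2 -> 0
  row 13 [1101]: F1=0 F2=0 -> F1&~F2 -> 0
  row 14 [1110]: F1=1 F2=1 -> F1&~F2 -> 0
  row 15 [1111]: F1=1 F2=0 -> F1&~F2 -> 1
Full result column, 4 rows per line (u,v fixed per line; w,z runs 00..11 left to right):
  rows 0-3 [u,v=00]: 0110  = hex 6
  rows 4-7 [u,v=01]: 0001  = hex 1
  rows 8-11 [u,v=10]: 0110  = hex 6
  rows 12-15 [u,v=11]: 0001  = hex 1
Counterexample vector (row 0 .. row 15) = 0110000101100001
Output column grouped in 4s = 0110 0001 0110 0001 = 0x6161
Convert to decimal digit by digit (value = value*16 + digit):
  6 -> 6
  6*16 + 1 = 97
  97*16 + 6 = 1558
  1558*16 + 1 = 24929
Decimal = 24929

24929


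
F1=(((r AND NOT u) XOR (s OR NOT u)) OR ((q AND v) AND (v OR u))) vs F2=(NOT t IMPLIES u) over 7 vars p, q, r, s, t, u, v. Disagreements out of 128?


F1 = (((r AND NOT u) XOR (s OR NOT u)) OR ((q AND v) AND (v OR u)))
F2 = (NOT t IMPLIES u)
Evaluate both on each of 128 rows (bits = p,q,r,s,t,u,v):
  row 0 [0000000]: F1=1 F2=0 (differ) -> 1
  row 1 [0000001]: F1=1 F2=0 (differ) -> 1
  row 2 [0000010]: F1=0 F2=1 (differ) -> 1
  row 3 [0000011]: F1=0 F2=1 (differ) -> 1
  row 4 [0000100]: F1=1 F2=1 -> 0
  (every remaining row is evaluated the same way; all 128 results are listed next)
Full result column, 8 rows per line (p,q,r,s fixed per line; t,u,v runs 000..111 left to right):
  rows 0-7 [p,q,r,s=0000]: 11110011  (ones: 6)
  rows 8-15 [p,q,r,s=0001]: 11000000  (ones: 2)
  rows 16-23 [p,q,r,s=0010]: 00111111  (ones: 6)
  rows 24-31 [p,q,r,s=0011]: 00001100  (ones: 2)
  rows 32-39 [p,q,r,s=0100]: 11100010  (ones: 4)
  rows 40-47 [p,q,r,s=0101]: 11000000  (ones: 2)
  rows 48-55 [p,q,r,s=0110]: 01101010  (ones: 4)
  rows 56-63 [p,q,r,s=0111]: 01001000  (ones: 2)
  rows 64-71 [p,q,r,s=1000]: 11110011  (ones: 6)
  rows 72-79 [p,q,r,s=1001]: 11000000  (ones: 2)
  rows 80-87 [p,q,r,s=1010]: 00111111  (ones: 6)
  rows 88-95 [p,q,r,s=1011]: 00001100  (ones: 2)
  rows 96-103 [p,q,r,s=1100]: 11100010  (ones: 4)
  rows 104-111 [p,q,r,s=1101]: 11000000  (ones: 2)
  rows 112-119 [p,q,r,s=1110]: 01101010  (ones: 4)
  rows 120-127 [p,q,r,s=1111]: 01001000  (ones: 2)
Disagreements = 6+2+6+2+4+2+4+2+6+2+6+2+4+2+4+2 = 56

56


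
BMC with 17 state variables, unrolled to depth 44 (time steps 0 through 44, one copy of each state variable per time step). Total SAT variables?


BMC unrolls to depth k, creating one copy of each state var for steps 0..k.
Step count = 44 + 1 = 45 (steps 0 through 44)
Vars per step = 17
Total = 17 * 45 = 765

765


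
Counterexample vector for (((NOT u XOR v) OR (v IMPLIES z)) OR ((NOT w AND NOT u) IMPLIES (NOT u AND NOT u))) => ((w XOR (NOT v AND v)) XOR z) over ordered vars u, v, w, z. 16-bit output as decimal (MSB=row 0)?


F1 = (((NOT u XOR v) OR (v IMPLIES z)) OR ((NOT w AND NOT u) IMPLIES (NOT u AND NOT u)))
F2 = ((w XOR (NOT v AND v)) XOR z)
Counterexample to F1=>F2 is where F1=1 and F2=0.
Evaluate each row (bits = u,v,w,z, MSB first):
  row 0 [0000]: F1=1 F2=0 -> F1&~F2 -> 1
  row 1 [0001]: F1=1 F2=1 -> F1&~F2 -> 0
  row 2 [0010]: F1=1 F2=1 -> F1&~F2 -> 0
  row 3 [0011]: F1=1 F2=0 -> F1&~F2 -> 1
  row 4 [0100]: F1=1 F2=0 -> F1&~F2 -> 1
  row 5 [0101]: F1=1 F2=1 -> F1&~F2 -> 0
  row 6 [0110]: F1=1 F2=1 -> F1&~F2 -> 0
  row 7 [0111]: F1=1 F2=0 -> F1&~F2 -> 1
  row 8 [1000]: F1=1 F2=0 -> F1&~F2 -> 1
  row 9 [1001]: F1=1 F2=1 -> F1&~F2 -> 0
  row 10 [1010]: F1=1 F2=1 -> F1&~F2 -> 0
  row 11 [1011]: F1=1 F2=0 -> F1&~F2 -> 1
  row 12 [1100]: F1=1 F2=0 -> F1&~F2 -> 1
  row 13 [1101]: F1=1 F2=1 -> F1&~F2 -> 0
  row 14 [1110]: F1=1 F2=1 -> F1&~F2 -> 0
  row 15 [1111]: F1=1 F2=0 -> F1&~F2 -> 1
Full result column, 4 rows per line (u,v fixed per line; w,z runs 00..11 left to right):
  rows 0-3 [u,v=00]: 1001  = hex 9
  rows 4-7 [u,v=01]: 1001  = hex 9
  rows 8-11 [u,v=10]: 1001  = hex 9
  rows 12-15 [u,v=11]: 1001  = hex 9
Counterexample vector (row 0 .. row 15) = 1001100110011001
Output column grouped in 4s = 1001 1001 1001 1001 = 0x9999
Convert to decimal digit by digit (value = value*16 + digit):
  9 -> 9
  9*16 + 9 = 153
  153*16 + 9 = 2457
  2457*16 + 9 = 39321
Decimal = 39321

39321


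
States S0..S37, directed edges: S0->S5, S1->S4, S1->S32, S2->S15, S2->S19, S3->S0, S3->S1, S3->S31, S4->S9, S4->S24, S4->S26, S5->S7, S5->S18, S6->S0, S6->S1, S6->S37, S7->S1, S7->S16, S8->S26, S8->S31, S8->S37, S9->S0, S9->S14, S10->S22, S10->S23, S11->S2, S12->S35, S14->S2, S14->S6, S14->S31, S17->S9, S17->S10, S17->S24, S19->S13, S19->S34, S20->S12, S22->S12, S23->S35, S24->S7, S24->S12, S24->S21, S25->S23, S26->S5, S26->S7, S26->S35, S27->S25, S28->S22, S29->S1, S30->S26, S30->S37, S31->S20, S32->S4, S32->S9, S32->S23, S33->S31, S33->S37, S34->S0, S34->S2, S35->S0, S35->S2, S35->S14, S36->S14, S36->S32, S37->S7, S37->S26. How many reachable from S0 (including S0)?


BFS from S0:
  layer 0: {S0}
  layer 1: {S5}
  layer 2: {S7, S18}
  layer 3: {S1, S16}
  layer 4: {S4, S32}
  layer 5: {S9, S23, S24, S26}
  layer 6: {S12, S14, S21, S35}
  layer 7: {S2, S6, S31}
  layer 8: {S15, S19, S20, S37}
  layer 9: {S13, S34}
Reachable set: {S0, S1, S2, S4, S5, S6, S7, S9, S12, S13, S14, S15, S16, S18, S19, S20, S21, S23, S24, S26, S31, S32, S34, S35, S37}
Count = 25

25


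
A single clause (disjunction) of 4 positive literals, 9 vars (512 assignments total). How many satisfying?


Step 1: Total=2^9=512
Step 2: Unsat when all 4 false: 2^5=32
Step 3: Sat=512-32=480

480


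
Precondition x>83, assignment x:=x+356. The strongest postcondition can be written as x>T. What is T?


Formula: sp(P, x:=E) = exists old_x. (x = E[old_x/x]) AND P[old_x/x] (old_x is the value of x before the assignment; eliminate old_x by solving x = E[old_x/x] for old_x)
Step 1: Precondition P: x>83, i.e. old_x > 83
Step 2: Assignment gives x = old_x + 356, so old_x = x - 356
Step 3: Substitute into P: x - 356 > 83
Step 4: Simplify: x > 83+356 = 439

439


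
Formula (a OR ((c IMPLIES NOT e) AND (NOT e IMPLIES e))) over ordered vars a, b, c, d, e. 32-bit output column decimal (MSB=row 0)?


Formula: (a OR ((c IMPLIES NOT e) AND (NOT e IMPLIES e))) over a, b, c, d, e (32 rows)
Evaluate each row (bits = a,b,c,d,e, MSB first):
  row 0 [00000]: (0 OR ((0 IMPLIES NOT 0) AND (NOT 0 IMPLIES 0))) -> 0
  row 1 [00001]: (0 OR ((0 IMPLIES NOT 1) AND (NOT 1 IMPLIES 1))) -> 1
  row 2 [00010]: (0 OR ((0 IMPLIES NOT 0) AND (NOT 0 IMPLIES 0))) -> 0
  row 3 [00011]: (0 OR ((0 IMPLIES NOT 1) AND (NOT 1 IMPLIES 1))) -> 1
  row 4 [00100]: (0 OR ((1 IMPLIES NOT 0) AND (NOT 0 IMPLIES 0))) -> 0
  row 5 [00101]: (0 OR ((1 IMPLIES NOT 1) AND (NOT 1 IMPLIES 1))) -> 0
  row 6 [00110]: (0 OR ((1 IMPLIES NOT 0) AND (NOT 0 IMPLIES 0))) -> 0
  row 7 [00111]: (0 OR ((1 IMPLIES NOT 1) AND (NOT 1 IMPLIES 1))) -> 0
  row 8 [01000]: (0 OR ((0 IMPLIES NOT 0) AND (NOT 0 IMPLIES 0))) -> 0
  row 9 [01001]: (0 OR ((0 IMPLIES NOT 1) AND (NOT 1 IMPLIES 1))) -> 1
  row 10 [01010]: (0 OR ((0 IMPLIES NOT 0) AND (NOT 0 IMPLIES 0))) -> 0
  row 11 [01011]: (0 OR ((0 IMPLIES NOT 1) AND (NOT 1 IMPLIES 1))) -> 1
  row 12 [01100]: (0 OR ((1 IMPLIES NOT 0) AND (NOT 0 IMPLIES 0))) -> 0
  row 13 [01101]: (0 OR ((1 IMPLIES NOT 1) AND (NOT 1 IMPLIES 1))) -> 0
  row 14 [01110]: (0 OR ((1 IMPLIES NOT 0) AND (NOT 0 IMPLIES 0))) -> 0
  row 15 [01111]: (0 OR ((1 IMPLIES NOT 1) AND (NOT 1 IMPLIES 1))) -> 0
  row 16 [10000]: (1 OR ((0 IMPLIES NOT 0) AND (NOT 0 IMPLIES 0))) -> 1
  row 17 [10001]: (1 OR ((0 IMPLIES NOT 1) AND (NOT 1 IMPLIES 1))) -> 1
  row 18 [10010]: (1 OR ((0 IMPLIES NOT 0) AND (NOT 0 IMPLIES 0))) -> 1
  row 19 [10011]: (1 OR ((0 IMPLIES NOT 1) AND (NOT 1 IMPLIES 1))) -> 1
  row 20 [10100]: (1 OR ((1 IMPLIES NOT 0) AND (NOT 0 IMPLIES 0))) -> 1
  row 21 [10101]: (1 OR ((1 IMPLIES NOT 1) AND (NOT 1 IMPLIES 1))) -> 1
  row 22 [10110]: (1 OR ((1 IMPLIES NOT 0) AND (NOT 0 IMPLIES 0))) -> 1
  row 23 [10111]: (1 OR ((1 IMPLIES NOT 1) AND (NOT 1 IMPLIES 1))) -> 1
  row 24 [11000]: (1 OR ((0 IMPLIES NOT 0) AND (NOT 0 IMPLIES 0))) -> 1
  row 25 [11001]: (1 OR ((0 IMPLIES NOT 1) AND (NOT 1 IMPLIES 1))) -> 1
  row 26 [11010]: (1 OR ((0 IMPLIES NOT 0) AND (NOT 0 IMPLIES 0))) -> 1
  row 27 [11011]: (1 OR ((0 IMPLIES NOT 1) AND (NOT 1 IMPLIES 1))) -> 1
  row 28 [11100]: (1 OR ((1 IMPLIES NOT 0) AND (NOT 0 IMPLIES 0))) -> 1
  row 29 [11101]: (1 OR ((1 IMPLIES NOT 1) AND (NOT 1 IMPLIES 1))) -> 1
  row 30 [11110]: (1 OR ((1 IMPLIES NOT 0) AND (NOT 0 IMPLIES 0))) -> 1
  row 31 [11111]: (1 OR ((1 IMPLIES NOT 1) AND (NOT 1 IMPLIES 1))) -> 1
Full result column, 4 rows per line (a,b,c fixed per line; d,e runs 00..11 left to right):
  rows 0-3 [a,b,c=000]: 0101  = hex 5
  rows 4-7 [a,b,c=001]: 0000  = hex 0
  rows 8-11 [a,b,c=010]: 0101  = hex 5
  rows 12-15 [a,b,c=011]: 0000  = hex 0
  rows 16-19 [a,b,c=100]: 1111  = hex F
  rows 20-23 [a,b,c=101]: 1111  = hex F
  rows 24-27 [a,b,c=110]: 1111  = hex F
  rows 28-31 [a,b,c=111]: 1111  = hex F
Output column (row 0 .. row 31) = 01010000010100001111111111111111
Output column grouped in 4s = 0101 0000 0101 0000 1111 1111 1111 1111 = 0x5050FFFF
Convert to decimal digit by digit (value = value*16 + digit):
  5 -> 5
  5*16 + 0 = 80
  80*16 + 5 = 1285
  1285*16 + 0 = 20560
  20560*16 + 15 (F) = 328975
  328975*16 + 15 (F) = 5263615
  5263615*16 + 15 (F) = 84217855
  84217855*16 + 15 (F) = 1347485695
Decimal = 1347485695

1347485695


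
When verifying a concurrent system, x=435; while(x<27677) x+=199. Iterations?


Step 1: x goes from 435 toward 27677 by 199; the body runs while x<27677, so iterations = ceil((bound-start)/step)
Step 2: Distance=27242
Step 3: ceil(27242/199)=137

137


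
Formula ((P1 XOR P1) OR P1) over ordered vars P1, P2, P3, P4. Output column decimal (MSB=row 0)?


Formula: ((P1 XOR P1) OR P1) over P1, P2, P3, P4 (16 rows)
Evaluate each row (bits = P1,P2,P3,P4, MSB first):
  row 0 [0000]: ((0 XOR 0) OR 0) -> 0
  row 1 [0001]: ((0 XOR 0) OR 0) -> 0
  row 2 [0010]: ((0 XOR 0) OR 0) -> 0
  row 3 [0011]: ((0 XOR 0) OR 0) -> 0
  row 4 [0100]: ((0 XOR 0) OR 0) -> 0
  row 5 [0101]: ((0 XOR 0) OR 0) -> 0
  row 6 [0110]: ((0 XOR 0) OR 0) -> 0
  row 7 [0111]: ((0 XOR 0) OR 0) -> 0
  row 8 [1000]: ((1 XOR 1) OR 1) -> 1
  row 9 [1001]: ((1 XOR 1) OR 1) -> 1
  row 10 [1010]: ((1 XOR 1) OR 1) -> 1
  row 11 [1011]: ((1 XOR 1) OR 1) -> 1
  row 12 [1100]: ((1 XOR 1) OR 1) -> 1
  row 13 [1101]: ((1 XOR 1) OR 1) -> 1
  row 14 [1110]: ((1 XOR 1) OR 1) -> 1
  row 15 [1111]: ((1 XOR 1) OR 1) -> 1
Full result column, 4 rows per line (P1,P2 fixed per line; P3,P4 runs 00..11 left to right):
  rows 0-3 [P1,P2=00]: 0000  = hex 0
  rows 4-7 [P1,P2=01]: 0000  = hex 0
  rows 8-11 [P1,P2=10]: 1111  = hex F
  rows 12-15 [P1,P2=11]: 1111  = hex F
Output column (row 0 .. row 15) = 0000000011111111
Output column grouped in 4s = 0000 0000 1111 1111 = 0x00FF
Convert to decimal digit by digit (value = value*16 + digit):
  0 -> 0
  0*16 + 0 = 0
  0*16 + 15 (F) = 15
  15*16 + 15 (F) = 255
Decimal = 255

255


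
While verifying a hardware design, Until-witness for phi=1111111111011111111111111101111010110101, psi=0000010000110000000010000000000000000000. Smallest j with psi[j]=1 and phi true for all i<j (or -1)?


(phi U psi) at 0: need smallest j with psi[j]=1 and phi[i]=1 for all i in [0,j).
Scan from step 0:
  step 0: phi=1, psi=0 -> continue
  step 1: phi=1, psi=0 -> continue
  step 2: phi=1, psi=0 -> continue
  step 3: phi=1, psi=0 -> continue
  step 5: psi=1 and phi held for [0,5) -> witness found
Witness step = 5

5


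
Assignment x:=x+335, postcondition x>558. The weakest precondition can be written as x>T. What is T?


Formula: wp(x:=E, P) = P[E/x] (substitute E for x in postcondition)
Step 1: Postcondition: x>558
Step 2: Substitute x+335 for x: x+335>558
Step 3: Solve for x: x > 558-335 = 223

223


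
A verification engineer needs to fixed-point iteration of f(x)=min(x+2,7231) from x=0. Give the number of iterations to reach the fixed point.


Step 1: x=0, cap=7231, increment=2
Step 2: x grows by 2 each step until capped at 7231; fixed point is x=7231
Step 3: iterations = ceil(7231/2) = 3616

3616


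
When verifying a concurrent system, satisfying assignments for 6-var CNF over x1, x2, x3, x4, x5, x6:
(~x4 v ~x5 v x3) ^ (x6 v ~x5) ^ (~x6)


CNF with 3 clauses over 6 vars (64 assignments).
An assignment satisfies CNF iff every clause has >=1 true literal.
Check each row (bits = x1,x2,x3,x4,x5,x6; clause T/F shown):
  row 0 [000000]: clauses=TTT -> 1
  row 1 [000001]: clauses=TTF -> 0
  row 2 [000010]: clauses=TFT -> 0
  row 3 [000011]: clauses=TTF -> 0
  row 4 [000100]: clauses=TTT -> 1
  (every remaining row is evaluated the same way; all 64 results are listed next)
Full result column, 8 rows per line (x1,x2,x3 fixed per line; x4,x5,x6 runs 000..111 left to right):
  rows 0-7 [x1,x2,x3=000]: 10001000  (ones: 2)
  rows 8-15 [x1,x2,x3=001]: 10001000  (ones: 2)
  rows 16-23 [x1,x2,x3=010]: 10001000  (ones: 2)
  rows 24-31 [x1,x2,x3=011]: 10001000  (ones: 2)
  rows 32-39 [x1,x2,x3=100]: 10001000  (ones: 2)
  rows 40-47 [x1,x2,x3=101]: 10001000  (ones: 2)
  rows 48-55 [x1,x2,x3=110]: 10001000  (ones: 2)
  rows 56-63 [x1,x2,x3=111]: 10001000  (ones: 2)
Satisfying assignments = 2+2+2+2+2+2+2+2 = 16

16


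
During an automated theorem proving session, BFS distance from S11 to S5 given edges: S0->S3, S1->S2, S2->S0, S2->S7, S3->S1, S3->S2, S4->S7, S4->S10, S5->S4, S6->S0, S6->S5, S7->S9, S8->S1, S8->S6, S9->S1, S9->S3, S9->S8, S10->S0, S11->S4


BFS layer-by-layer from S11:
  dist 0: {S11}
  dist 1: {S4}
  dist 2: {S7, S10}
  dist 3: {S0, S9}
  dist 4: {S1, S3, S8}
  dist 5: {S2, S6}
  dist 6: {S5}
  -> S5 reached at distance 6
Shortest path length = 6

6


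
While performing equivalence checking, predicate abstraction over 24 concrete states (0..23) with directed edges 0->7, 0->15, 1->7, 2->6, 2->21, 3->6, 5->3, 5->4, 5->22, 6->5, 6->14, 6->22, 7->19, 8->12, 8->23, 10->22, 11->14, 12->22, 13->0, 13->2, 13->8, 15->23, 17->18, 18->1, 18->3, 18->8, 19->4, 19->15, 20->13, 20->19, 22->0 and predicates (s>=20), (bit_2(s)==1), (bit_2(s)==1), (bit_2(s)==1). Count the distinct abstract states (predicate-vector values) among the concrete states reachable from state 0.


BFS from 0:
Concrete reachable: {0, 4, 7, 15, 19, 23}
Abstract via predicates (s>=20), (bit_2(s)==1), (bit_2(s)==1), (bit_2(s)==1):
  (0,0,0,0) <- {0, 19}
  (0,1,1,1) <- {4, 7, 15}
  (1,1,1,1) <- {23}
Distinct abstract states = 3

3


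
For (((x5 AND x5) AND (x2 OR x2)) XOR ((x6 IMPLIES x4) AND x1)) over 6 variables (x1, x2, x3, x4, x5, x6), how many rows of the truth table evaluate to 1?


Formula: (((x5 AND x5) AND (x2 OR x2)) XOR ((x6 IMPLIES x4) AND x1)) over 6 vars (64 rows)
Evaluate each row (x1, x2, x3, x4, x5, x6 as bits, MSB first):
  row 0 [000000]: (((0 AND 0) AND (0 OR 0)) XOR ((0 IMPLIES 0) AND 0)) -> 0
  row 1 [000001]: (((0 AND 0) AND (0 OR 0)) XOR ((1 IMPLIES 0) AND 0)) -> 0
  row 2 [000010]: (((1 AND 1) AND (0 OR 0)) XOR ((0 IMPLIES 0) AND 0)) -> 0
  row 3 [000011]: (((1 AND 1) AND (0 OR 0)) XOR ((1 IMPLIES 0) AND 0)) -> 0
  row 4 [000100]: (((0 AND 0) AND (0 OR 0)) XOR ((0 IMPLIES 1) AND 0)) -> 0
  (every remaining row is evaluated the same way; all 64 results are listed next)
Full result column, 8 rows per line (x1,x2,x3 fixed per line; x4,x5,x6 runs 000..111 left to right):
  rows 0-7 [x1,x2,x3=000]: 00000000  (ones: 0)
  rows 8-15 [x1,x2,x3=001]: 00000000  (ones: 0)
  rows 16-23 [x1,x2,x3=010]: 00110011  (ones: 4)
  rows 24-31 [x1,x2,x3=011]: 00110011  (ones: 4)
  rows 32-39 [x1,x2,x3=100]: 10101111  (ones: 6)
  rows 40-47 [x1,x2,x3=101]: 10101111  (ones: 6)
  rows 48-55 [x1,x2,x3=110]: 10011100  (ones: 4)
  rows 56-63 [x1,x2,x3=111]: 10011100  (ones: 4)
Count of 1-rows = 0+0+4+4+6+6+4+4 = 28

28


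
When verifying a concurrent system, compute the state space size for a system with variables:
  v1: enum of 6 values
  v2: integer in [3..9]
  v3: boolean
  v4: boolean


State space = product of domain sizes of all variables.
Domain sizes:
  v1 (enum of 6 values): 6
  v2 (integer in [3..9]): 7
  v3 (boolean): 2
  v4 (boolean): 2
Product = 6 * 7 * 2 * 2 = 168

168


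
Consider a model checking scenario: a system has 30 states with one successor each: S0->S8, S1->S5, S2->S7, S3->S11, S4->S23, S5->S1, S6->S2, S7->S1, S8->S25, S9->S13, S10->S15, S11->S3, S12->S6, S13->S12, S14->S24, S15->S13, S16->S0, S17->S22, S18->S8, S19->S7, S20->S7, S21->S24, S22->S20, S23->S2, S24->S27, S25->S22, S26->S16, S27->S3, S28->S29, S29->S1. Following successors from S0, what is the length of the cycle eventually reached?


Trace from S0 until a state repeats:
  S0 -> S8 -> S25 -> S22 -> S20 -> S7 -> S1 -> S5 -> S1
S1 first seen at step 6, revisited at step 8.
Cycle length = 8 - 6 = 2

2


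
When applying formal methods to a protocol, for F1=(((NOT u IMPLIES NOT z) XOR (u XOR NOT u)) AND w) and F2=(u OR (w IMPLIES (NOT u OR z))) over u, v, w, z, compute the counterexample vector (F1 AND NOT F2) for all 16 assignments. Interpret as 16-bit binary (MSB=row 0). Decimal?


F1 = (((NOT u IMPLIES NOT z) XOR (u XOR NOT u)) AND w)
F2 = (u OR (w IMPLIES (NOT u OR z)))
Counterexample to F1=>F2 is where F1=1 and F2=0.
Evaluate each row (bits = u,v,w,z, MSB first):
  row 0 [0000]: F1=0 F2=1 -> F1&~F2 -> 0
  row 1 [0001]: F1=0 F2=1 -> F1&~F2 -> 0
  row 2 [0010]: F1=0 F2=1 -> F1&~F2 -> 0
  row 3 [0011]: F1=1 F2=1 -> F1&~F2 -> 0
  row 4 [0100]: F1=0 F2=1 -> F1&~F2 -> 0
  row 5 [0101]: F1=0 F2=1 -> F1&~F2 -> 0
  row 6 [0110]: F1=0 F2=1 -> F1&~F2 -> 0
  row 7 [0111]: F1=1 F2=1 -> F1&~F2 -> 0
  row 8 [1000]: F1=0 F2=1 -> F1&~F2 -> 0
  row 9 [1001]: F1=0 F2=1 -> F1&~F2 -> 0
  row 10 [1010]: F1=0 F2=1 -> F1&~F2 -> 0
  row 11 [1011]: F1=0 F2=1 -> F1&~F2 -> 0
  row 12 [1100]: F1=0 F2=1 -> F1&~F2 -> 0
  row 13 [1101]: F1=0 F2=1 -> F1&~F2 -> 0
  row 14 [1110]: F1=0 F2=1 -> F1&~F2 -> 0
  row 15 [1111]: F1=0 F2=1 -> F1&~F2 -> 0
Full result column, 4 rows per line (u,v fixed per line; w,z runs 00..11 left to right):
  rows 0-3 [u,v=00]: 0000  = hex 0
  rows 4-7 [u,v=01]: 0000  = hex 0
  rows 8-11 [u,v=10]: 0000  = hex 0
  rows 12-15 [u,v=11]: 0000  = hex 0
Counterexample vector (row 0 .. row 15) = 0000000000000000
Output column grouped in 4s = 0000 0000 0000 0000 = 0x0000
Convert to decimal digit by digit (value = value*16 + digit):
  0 -> 0
  0*16 + 0 = 0
  0*16 + 0 = 0
  0*16 + 0 = 0
Decimal = 0

0


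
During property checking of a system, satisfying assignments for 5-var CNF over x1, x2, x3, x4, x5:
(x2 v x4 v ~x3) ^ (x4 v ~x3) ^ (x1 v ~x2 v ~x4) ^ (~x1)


CNF with 4 clauses over 5 vars (32 assignments).
An assignment satisfies CNF iff every clause has >=1 true literal.
Check each row (bits = x1,x2,x3,x4,x5; clause T/F shown):
  row 0 [00000]: clauses=TTTT -> 1
  row 1 [00001]: clauses=TTTT -> 1
  row 2 [00010]: clauses=TTTT -> 1
  row 3 [00011]: clauses=TTTT -> 1
  row 4 [00100]: clauses=FFTT -> 0
  row 5 [00101]: clauses=FFTT -> 0
  row 6 [00110]: clauses=TTTT -> 1
  row 7 [00111]: clauses=TTTT -> 1
  row 8 [01000]: clauses=TTTT -> 1
  row 9 [01001]: clauses=TTTT -> 1
  row 10 [01010]: clauses=TTFT -> 0
  row 11 [01011]: clauses=TTFT -> 0
  row 12 [01100]: clauses=TFTT -> 0
  row 13 [01101]: clauses=TFTT -> 0
  row 14 [01110]: clauses=TTFT -> 0
  row 15 [01111]: clauses=TTFT -> 0
  row 16 [10000]: clauses=TTTF -> 0
  row 17 [10001]: clauses=TTTF -> 0
  row 18 [10010]: clauses=TTTF -> 0
  row 19 [10011]: clauses=TTTF -> 0
  row 20 [10100]: clauses=FFTF -> 0
  row 21 [10101]: clauses=FFTF -> 0
  row 22 [10110]: clauses=TTTF -> 0
  row 23 [10111]: clauses=TTTF -> 0
  row 24 [11000]: clauses=TTTF -> 0
  row 25 [11001]: clauses=TTTF -> 0
  row 26 [11010]: clauses=TTTF -> 0
  row 27 [11011]: clauses=TTTF -> 0
  row 28 [11100]: clauses=TFTF -> 0
  row 29 [11101]: clauses=TFTF -> 0
  row 30 [11110]: clauses=TTTF -> 0
  row 31 [11111]: clauses=TTTF -> 0
Full result column, 8 rows per line (x1,x2 fixed per line; x3,x4,x5 runs 000..111 left to right):
  rows 0-7 [x1,x2=00]: 11110011  (ones: 6)
  rows 8-15 [x1,x2=01]: 11000000  (ones: 2)
  rows 16-23 [x1,x2=10]: 00000000  (ones: 0)
  rows 24-31 [x1,x2=11]: 00000000  (ones: 0)
Satisfying assignments = 6+2+0+0 = 8

8


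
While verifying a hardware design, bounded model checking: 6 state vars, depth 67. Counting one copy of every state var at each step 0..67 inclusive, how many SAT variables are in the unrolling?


BMC unrolls to depth k, creating one copy of each state var for steps 0..k.
Step count = 67 + 1 = 68 (steps 0 through 67)
Vars per step = 6
Total = 6 * 68 = 408

408


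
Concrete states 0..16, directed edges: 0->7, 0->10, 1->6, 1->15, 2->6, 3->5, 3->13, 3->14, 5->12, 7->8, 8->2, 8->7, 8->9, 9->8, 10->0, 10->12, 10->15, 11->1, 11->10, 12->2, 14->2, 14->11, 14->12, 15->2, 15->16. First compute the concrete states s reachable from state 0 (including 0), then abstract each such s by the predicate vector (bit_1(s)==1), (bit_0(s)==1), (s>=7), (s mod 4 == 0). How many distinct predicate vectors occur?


BFS from 0:
Concrete reachable: {0, 2, 6, 7, 8, 9, 10, 12, 15, 16}
Abstract via predicates (bit_1(s)==1), (bit_0(s)==1), (s>=7), (s mod 4 == 0):
  (0,0,0,1) <- {0}
  (0,0,1,1) <- {8, 12, 16}
  (0,1,1,0) <- {9}
  (1,0,0,0) <- {2, 6}
  (1,0,1,0) <- {10}
  (1,1,1,0) <- {7, 15}
Distinct abstract states = 6

6


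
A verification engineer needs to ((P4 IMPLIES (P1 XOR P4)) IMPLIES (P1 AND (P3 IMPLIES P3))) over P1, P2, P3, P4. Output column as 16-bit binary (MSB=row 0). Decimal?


Formula: ((P4 IMPLIES (P1 XOR P4)) IMPLIES (P1 AND (P3 IMPLIES P3))) over P1, P2, P3, P4 (16 rows)
Evaluate each row (bits = P1,P2,P3,P4, MSB first):
  row 0 [0000]: ((0 IMPLIES (0 XOR 0)) IMPLIES (0 AND (0 IMPLIES 0))) -> 0
  row 1 [0001]: ((1 IMPLIES (0 XOR 1)) IMPLIES (0 AND (0 IMPLIES 0))) -> 0
  row 2 [0010]: ((0 IMPLIES (0 XOR 0)) IMPLIES (0 AND (1 IMPLIES 1))) -> 0
  row 3 [0011]: ((1 IMPLIES (0 XOR 1)) IMPLIES (0 AND (1 IMPLIES 1))) -> 0
  row 4 [0100]: ((0 IMPLIES (0 XOR 0)) IMPLIES (0 AND (0 IMPLIES 0))) -> 0
  row 5 [0101]: ((1 IMPLIES (0 XOR 1)) IMPLIES (0 AND (0 IMPLIES 0))) -> 0
  row 6 [0110]: ((0 IMPLIES (0 XOR 0)) IMPLIES (0 AND (1 IMPLIES 1))) -> 0
  row 7 [0111]: ((1 IMPLIES (0 XOR 1)) IMPLIES (0 AND (1 IMPLIES 1))) -> 0
  row 8 [1000]: ((0 IMPLIES (1 XOR 0)) IMPLIES (1 AND (0 IMPLIES 0))) -> 1
  row 9 [1001]: ((1 IMPLIES (1 XOR 1)) IMPLIES (1 AND (0 IMPLIES 0))) -> 1
  row 10 [1010]: ((0 IMPLIES (1 XOR 0)) IMPLIES (1 AND (1 IMPLIES 1))) -> 1
  row 11 [1011]: ((1 IMPLIES (1 XOR 1)) IMPLIES (1 AND (1 IMPLIES 1))) -> 1
  row 12 [1100]: ((0 IMPLIES (1 XOR 0)) IMPLIES (1 AND (0 IMPLIES 0))) -> 1
  row 13 [1101]: ((1 IMPLIES (1 XOR 1)) IMPLIES (1 AND (0 IMPLIES 0))) -> 1
  row 14 [1110]: ((0 IMPLIES (1 XOR 0)) IMPLIES (1 AND (1 IMPLIES 1))) -> 1
  row 15 [1111]: ((1 IMPLIES (1 XOR 1)) IMPLIES (1 AND (1 IMPLIES 1))) -> 1
Full result column, 4 rows per line (P1,P2 fixed per line; P3,P4 runs 00..11 left to right):
  rows 0-3 [P1,P2=00]: 0000  = hex 0
  rows 4-7 [P1,P2=01]: 0000  = hex 0
  rows 8-11 [P1,P2=10]: 1111  = hex F
  rows 12-15 [P1,P2=11]: 1111  = hex F
Output column (row 0 .. row 15) = 0000000011111111
Output column grouped in 4s = 0000 0000 1111 1111 = 0x00FF
Convert to decimal digit by digit (value = value*16 + digit):
  0 -> 0
  0*16 + 0 = 0
  0*16 + 15 (F) = 15
  15*16 + 15 (F) = 255
Decimal = 255

255


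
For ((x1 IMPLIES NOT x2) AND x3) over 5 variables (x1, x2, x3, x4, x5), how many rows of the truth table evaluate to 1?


Formula: ((x1 IMPLIES NOT x2) AND x3) over 5 vars (32 rows)
Evaluate each row (x1, x2, x3, x4, x5 as bits, MSB first):
  row 0 [00000]: ((0 IMPLIES NOT 0) AND 0) -> 0
  row 1 [00001]: ((0 IMPLIES NOT 0) AND 0) -> 0
  row 2 [00010]: ((0 IMPLIES NOT 0) AND 0) -> 0
  row 3 [00011]: ((0 IMPLIES NOT 0) AND 0) -> 0
  row 4 [00100]: ((0 IMPLIES NOT 0) AND 1) -> 1
  row 5 [00101]: ((0 IMPLIES NOT 0) AND 1) -> 1
  row 6 [00110]: ((0 IMPLIES NOT 0) AND 1) -> 1
  row 7 [00111]: ((0 IMPLIES NOT 0) AND 1) -> 1
  row 8 [01000]: ((0 IMPLIES NOT 1) AND 0) -> 0
  row 9 [01001]: ((0 IMPLIES NOT 1) AND 0) -> 0
  row 10 [01010]: ((0 IMPLIES NOT 1) AND 0) -> 0
  row 11 [01011]: ((0 IMPLIES NOT 1) AND 0) -> 0
  row 12 [01100]: ((0 IMPLIES NOT 1) AND 1) -> 1
  row 13 [01101]: ((0 IMPLIES NOT 1) AND 1) -> 1
  row 14 [01110]: ((0 IMPLIES NOT 1) AND 1) -> 1
  row 15 [01111]: ((0 IMPLIES NOT 1) AND 1) -> 1
  row 16 [10000]: ((1 IMPLIES NOT 0) AND 0) -> 0
  row 17 [10001]: ((1 IMPLIES NOT 0) AND 0) -> 0
  row 18 [10010]: ((1 IMPLIES NOT 0) AND 0) -> 0
  row 19 [10011]: ((1 IMPLIES NOT 0) AND 0) -> 0
  row 20 [10100]: ((1 IMPLIES NOT 0) AND 1) -> 1
  row 21 [10101]: ((1 IMPLIES NOT 0) AND 1) -> 1
  row 22 [10110]: ((1 IMPLIES NOT 0) AND 1) -> 1
  row 23 [10111]: ((1 IMPLIES NOT 0) AND 1) -> 1
  row 24 [11000]: ((1 IMPLIES NOT 1) AND 0) -> 0
  row 25 [11001]: ((1 IMPLIES NOT 1) AND 0) -> 0
  row 26 [11010]: ((1 IMPLIES NOT 1) AND 0) -> 0
  row 27 [11011]: ((1 IMPLIES NOT 1) AND 0) -> 0
  row 28 [11100]: ((1 IMPLIES NOT 1) AND 1) -> 0
  row 29 [11101]: ((1 IMPLIES NOT 1) AND 1) -> 0
  row 30 [11110]: ((1 IMPLIES NOT 1) AND 1) -> 0
  row 31 [11111]: ((1 IMPLIES NOT 1) AND 1) -> 0
Full result column, 8 rows per line (x1,x2 fixed per line; x3,x4,x5 runs 000..111 left to right):
  rows 0-7 [x1,x2=00]: 00001111  (ones: 4)
  rows 8-15 [x1,x2=01]: 00001111  (ones: 4)
  rows 16-23 [x1,x2=10]: 00001111  (ones: 4)
  rows 24-31 [x1,x2=11]: 00000000  (ones: 0)
Count of 1-rows = 4+4+4+0 = 12

12


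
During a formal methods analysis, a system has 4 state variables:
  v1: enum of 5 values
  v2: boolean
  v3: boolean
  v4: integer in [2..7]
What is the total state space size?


State space = product of domain sizes of all variables.
Domain sizes:
  v1 (enum of 5 values): 5
  v2 (boolean): 2
  v3 (boolean): 2
  v4 (integer in [2..7]): 6
Product = 5 * 2 * 2 * 6 = 120

120


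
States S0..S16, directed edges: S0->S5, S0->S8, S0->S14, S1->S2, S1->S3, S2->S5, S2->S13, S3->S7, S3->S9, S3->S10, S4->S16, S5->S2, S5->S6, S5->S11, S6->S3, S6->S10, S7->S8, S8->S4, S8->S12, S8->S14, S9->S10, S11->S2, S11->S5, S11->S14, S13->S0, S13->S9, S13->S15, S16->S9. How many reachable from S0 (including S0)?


BFS from S0:
  layer 0: {S0}
  layer 1: {S5, S8, S14}
  layer 2: {S2, S4, S6, S11, S12}
  layer 3: {S3, S10, S13, S16}
  layer 4: {S7, S9, S15}
Reachable set: {S0, S2, S3, S4, S5, S6, S7, S8, S9, S10, S11, S12, S13, S14, S15, S16}
Count = 16

16


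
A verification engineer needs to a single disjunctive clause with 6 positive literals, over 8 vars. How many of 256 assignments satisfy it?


Step 1: Total=2^8=256
Step 2: Unsat when all 6 false: 2^2=4
Step 3: Sat=256-4=252

252


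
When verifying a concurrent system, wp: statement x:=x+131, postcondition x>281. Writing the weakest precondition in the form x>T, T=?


Formula: wp(x:=E, P) = P[E/x] (substitute E for x in postcondition)
Step 1: Postcondition: x>281
Step 2: Substitute x+131 for x: x+131>281
Step 3: Solve for x: x > 281-131 = 150

150


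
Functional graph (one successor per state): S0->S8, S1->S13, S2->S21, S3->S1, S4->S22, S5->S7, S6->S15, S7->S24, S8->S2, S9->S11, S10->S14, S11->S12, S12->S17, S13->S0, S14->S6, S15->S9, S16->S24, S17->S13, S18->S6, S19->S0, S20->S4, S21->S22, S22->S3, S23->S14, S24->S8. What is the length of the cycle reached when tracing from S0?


Trace from S0 until a state repeats:
  S0 -> S8 -> S2 -> S21 -> S22 -> S3 -> S1 -> S13 -> S0
S0 first seen at step 0, revisited at step 8.
Cycle length = 8 - 0 = 8

8


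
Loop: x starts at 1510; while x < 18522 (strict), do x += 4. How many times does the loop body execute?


Step 1: x goes from 1510 toward 18522 by 4; the body runs while x<18522, so iterations = ceil((bound-start)/step)
Step 2: Distance=17012
Step 3: ceil(17012/4)=4253

4253


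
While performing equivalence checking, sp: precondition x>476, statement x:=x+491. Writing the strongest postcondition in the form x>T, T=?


Formula: sp(P, x:=E) = exists old_x. (x = E[old_x/x]) AND P[old_x/x] (old_x is the value of x before the assignment; eliminate old_x by solving x = E[old_x/x] for old_x)
Step 1: Precondition P: x>476, i.e. old_x > 476
Step 2: Assignment gives x = old_x + 491, so old_x = x - 491
Step 3: Substitute into P: x - 491 > 476
Step 4: Simplify: x > 476+491 = 967

967


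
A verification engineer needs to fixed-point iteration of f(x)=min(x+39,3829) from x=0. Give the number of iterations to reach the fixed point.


Step 1: x=0, cap=3829, increment=39
Step 2: x grows by 39 each step until capped at 3829; fixed point is x=3829
Step 3: iterations = ceil(3829/39) = 99

99


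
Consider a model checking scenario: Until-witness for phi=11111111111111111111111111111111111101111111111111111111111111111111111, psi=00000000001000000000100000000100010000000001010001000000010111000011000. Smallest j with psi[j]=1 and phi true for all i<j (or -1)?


(phi U psi) at 0: need smallest j with psi[j]=1 and phi[i]=1 for all i in [0,j).
Scan from step 0:
  step 0: phi=1, psi=0 -> continue
  step 1: phi=1, psi=0 -> continue
  step 2: phi=1, psi=0 -> continue
  step 3: phi=1, psi=0 -> continue
  step 10: psi=1 and phi held for [0,10) -> witness found
Witness step = 10

10


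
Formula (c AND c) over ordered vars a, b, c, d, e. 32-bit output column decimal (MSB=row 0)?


Formula: (c AND c) over a, b, c, d, e (32 rows)
Evaluate each row (bits = a,b,c,d,e, MSB first):
  row 0 [00000]: (0 AND 0) -> 0
  row 1 [00001]: (0 AND 0) -> 0
  row 2 [00010]: (0 AND 0) -> 0
  row 3 [00011]: (0 AND 0) -> 0
  row 4 [00100]: (1 AND 1) -> 1
  row 5 [00101]: (1 AND 1) -> 1
  row 6 [00110]: (1 AND 1) -> 1
  row 7 [00111]: (1 AND 1) -> 1
  row 8 [01000]: (0 AND 0) -> 0
  row 9 [01001]: (0 AND 0) -> 0
  row 10 [01010]: (0 AND 0) -> 0
  row 11 [01011]: (0 AND 0) -> 0
  row 12 [01100]: (1 AND 1) -> 1
  row 13 [01101]: (1 AND 1) -> 1
  row 14 [01110]: (1 AND 1) -> 1
  row 15 [01111]: (1 AND 1) -> 1
  row 16 [10000]: (0 AND 0) -> 0
  row 17 [10001]: (0 AND 0) -> 0
  row 18 [10010]: (0 AND 0) -> 0
  row 19 [10011]: (0 AND 0) -> 0
  row 20 [10100]: (1 AND 1) -> 1
  row 21 [10101]: (1 AND 1) -> 1
  row 22 [10110]: (1 AND 1) -> 1
  row 23 [10111]: (1 AND 1) -> 1
  row 24 [11000]: (0 AND 0) -> 0
  row 25 [11001]: (0 AND 0) -> 0
  row 26 [11010]: (0 AND 0) -> 0
  row 27 [11011]: (0 AND 0) -> 0
  row 28 [11100]: (1 AND 1) -> 1
  row 29 [11101]: (1 AND 1) -> 1
  row 30 [11110]: (1 AND 1) -> 1
  row 31 [11111]: (1 AND 1) -> 1
Full result column, 4 rows per line (a,b,c fixed per line; d,e runs 00..11 left to right):
  rows 0-3 [a,b,c=000]: 0000  = hex 0
  rows 4-7 [a,b,c=001]: 1111  = hex F
  rows 8-11 [a,b,c=010]: 0000  = hex 0
  rows 12-15 [a,b,c=011]: 1111  = hex F
  rows 16-19 [a,b,c=100]: 0000  = hex 0
  rows 20-23 [a,b,c=101]: 1111  = hex F
  rows 24-27 [a,b,c=110]: 0000  = hex 0
  rows 28-31 [a,b,c=111]: 1111  = hex F
Output column (row 0 .. row 31) = 00001111000011110000111100001111
Output column grouped in 4s = 0000 1111 0000 1111 0000 1111 0000 1111 = 0x0F0F0F0F
Convert to decimal digit by digit (value = value*16 + digit):
  0 -> 0
  0*16 + 15 (F) = 15
  15*16 + 0 = 240
  240*16 + 15 (F) = 3855
  3855*16 + 0 = 61680
  61680*16 + 15 (F) = 986895
  986895*16 + 0 = 15790320
  15790320*16 + 15 (F) = 252645135
Decimal = 252645135

252645135


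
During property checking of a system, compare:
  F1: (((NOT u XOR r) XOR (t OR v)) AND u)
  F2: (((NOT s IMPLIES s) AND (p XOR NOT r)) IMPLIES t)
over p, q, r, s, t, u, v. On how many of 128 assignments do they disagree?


F1 = (((NOT u XOR r) XOR (t OR v)) AND u)
F2 = (((NOT s IMPLIES s) AND (p XOR NOT r)) IMPLIES t)
Evaluate both on each of 128 rows (bits = p,q,r,s,t,u,v):
  row 0 [0000000]: F1=0 F2=1 (differ) -> 1
  row 1 [0000001]: F1=0 F2=1 (differ) -> 1
  row 2 [0000010]: F1=0 F2=1 (differ) -> 1
  row 3 [0000011]: F1=1 F2=1 -> 0
  row 4 [0000100]: F1=0 F2=1 (differ) -> 1
  (every remaining row is evaluated the same way; all 128 results are listed next)
Full result column, 8 rows per line (p,q,r,s fixed per line; t,u,v runs 000..111 left to right):
  rows 0-7 [p,q,r,s=0000]: 11101100  (ones: 5)
  rows 8-15 [p,q,r,s=0001]: 00011100  (ones: 3)
  rows 16-23 [p,q,r,s=0010]: 11011111  (ones: 7)
  rows 24-31 [p,q,r,s=0011]: 11011111  (ones: 7)
  rows 32-39 [p,q,r,s=0100]: 11101100  (ones: 5)
  rows 40-47 [p,q,r,s=0101]: 00011100  (ones: 3)
  rows 48-55 [p,q,r,s=0110]: 11011111  (ones: 7)
  rows 56-63 [p,q,r,s=0111]: 11011111  (ones: 7)
  rows 64-71 [p,q,r,s=1000]: 11101100  (ones: 5)
  rows 72-79 [p,q,r,s=1001]: 11101100  (ones: 5)
  rows 80-87 [p,q,r,s=1010]: 11011111  (ones: 7)
  rows 88-95 [p,q,r,s=1011]: 00101111  (ones: 5)
  rows 96-103 [p,q,r,s=1100]: 11101100  (ones: 5)
  rows 104-111 [p,q,r,s=1101]: 11101100  (ones: 5)
  rows 112-119 [p,q,r,s=1110]: 11011111  (ones: 7)
  rows 120-127 [p,q,r,s=1111]: 00101111  (ones: 5)
Disagreements = 5+3+7+7+5+3+7+7+5+5+7+5+5+5+7+5 = 88

88


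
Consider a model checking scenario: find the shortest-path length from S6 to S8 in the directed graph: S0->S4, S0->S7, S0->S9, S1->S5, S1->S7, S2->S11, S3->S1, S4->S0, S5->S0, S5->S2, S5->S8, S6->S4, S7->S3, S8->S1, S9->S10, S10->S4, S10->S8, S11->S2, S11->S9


BFS layer-by-layer from S6:
  dist 0: {S6}
  dist 1: {S4}
  dist 2: {S0}
  dist 3: {S7, S9}
  dist 4: {S3, S10}
  dist 5: {S1, S8}
  -> S8 reached at distance 5
Shortest path length = 5

5


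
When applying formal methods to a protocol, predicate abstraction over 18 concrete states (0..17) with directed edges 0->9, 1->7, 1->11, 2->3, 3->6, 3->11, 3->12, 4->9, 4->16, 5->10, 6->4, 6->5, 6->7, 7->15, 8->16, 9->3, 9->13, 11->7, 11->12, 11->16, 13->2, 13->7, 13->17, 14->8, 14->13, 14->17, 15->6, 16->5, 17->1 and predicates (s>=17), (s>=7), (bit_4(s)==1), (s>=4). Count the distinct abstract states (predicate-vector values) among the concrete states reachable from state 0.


BFS from 0:
Concrete reachable: {0, 1, 2, 3, 4, 5, 6, 7, 9, 10, 11, 12, 13, 15, 16, 17}
Abstract via predicates (s>=17), (s>=7), (bit_4(s)==1), (s>=4):
  (0,0,0,0) <- {0, 1, 2, 3}
  (0,0,0,1) <- {4, 5, 6}
  (0,1,0,1) <- {7, 9, 10, 11, 12, 13, 15}
  (0,1,1,1) <- {16}
  (1,1,1,1) <- {17}
Distinct abstract states = 5

5


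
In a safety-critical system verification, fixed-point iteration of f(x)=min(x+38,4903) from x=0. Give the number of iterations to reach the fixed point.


Step 1: x=0, cap=4903, increment=38
Step 2: x grows by 38 each step until capped at 4903; fixed point is x=4903
Step 3: iterations = ceil(4903/38) = 130

130


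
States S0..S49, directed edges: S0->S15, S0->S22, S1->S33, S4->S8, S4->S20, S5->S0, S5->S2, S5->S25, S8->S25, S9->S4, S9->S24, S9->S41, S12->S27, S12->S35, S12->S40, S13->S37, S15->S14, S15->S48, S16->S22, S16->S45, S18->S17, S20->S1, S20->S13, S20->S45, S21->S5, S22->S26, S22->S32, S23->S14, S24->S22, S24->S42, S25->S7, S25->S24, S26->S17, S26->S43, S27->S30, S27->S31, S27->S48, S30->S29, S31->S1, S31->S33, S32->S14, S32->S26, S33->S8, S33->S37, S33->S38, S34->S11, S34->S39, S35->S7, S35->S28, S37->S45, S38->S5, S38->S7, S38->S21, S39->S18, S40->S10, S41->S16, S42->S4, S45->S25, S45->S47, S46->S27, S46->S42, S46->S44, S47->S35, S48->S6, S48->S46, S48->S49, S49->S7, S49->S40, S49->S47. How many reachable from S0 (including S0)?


BFS from S0:
  layer 0: {S0}
  layer 1: {S15, S22}
  layer 2: {S14, S26, S32, S48}
  layer 3: {S6, S17, S43, S46, S49}
  layer 4: {S7, S27, S40, S42, S44, S47}
  layer 5: {S4, S10, S30, S31, S35}
  layer 6: {S1, S8, S20, S28, S29, S33}
  layer 7: {S13, S25, S37, S38, S45}
  layer 8: {S5, S21, S24}
  layer 9: {S2}
Reachable set: {S0, S1, S2, S4, S5, S6, S7, S8, S10, S13, S14, S15, S17, S20, S21, S22, S24, S25, S26, S27, S28, S29, S30, S31, S32, S33, S35, S37, S38, S40, S42, S43, S44, S45, S46, S47, S48, S49}
Count = 38

38


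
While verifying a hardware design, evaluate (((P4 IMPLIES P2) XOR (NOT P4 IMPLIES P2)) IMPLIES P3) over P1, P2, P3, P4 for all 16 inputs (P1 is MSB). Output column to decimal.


Formula: (((P4 IMPLIES P2) XOR (NOT P4 IMPLIES P2)) IMPLIES P3) over P1, P2, P3, P4 (16 rows)
Evaluate each row (bits = P1,P2,P3,P4, MSB first):
  row 0 [0000]: (((0 IMPLIES 0) XOR (NOT 0 IMPLIES 0)) IMPLIES 0) -> 0
  row 1 [0001]: (((1 IMPLIES 0) XOR (NOT 1 IMPLIES 0)) IMPLIES 0) -> 0
  row 2 [0010]: (((0 IMPLIES 0) XOR (NOT 0 IMPLIES 0)) IMPLIES 1) -> 1
  row 3 [0011]: (((1 IMPLIES 0) XOR (NOT 1 IMPLIES 0)) IMPLIES 1) -> 1
  row 4 [0100]: (((0 IMPLIES 1) XOR (NOT 0 IMPLIES 1)) IMPLIES 0) -> 1
  row 5 [0101]: (((1 IMPLIES 1) XOR (NOT 1 IMPLIES 1)) IMPLIES 0) -> 1
  row 6 [0110]: (((0 IMPLIES 1) XOR (NOT 0 IMPLIES 1)) IMPLIES 1) -> 1
  row 7 [0111]: (((1 IMPLIES 1) XOR (NOT 1 IMPLIES 1)) IMPLIES 1) -> 1
  row 8 [1000]: (((0 IMPLIES 0) XOR (NOT 0 IMPLIES 0)) IMPLIES 0) -> 0
  row 9 [1001]: (((1 IMPLIES 0) XOR (NOT 1 IMPLIES 0)) IMPLIES 0) -> 0
  row 10 [1010]: (((0 IMPLIES 0) XOR (NOT 0 IMPLIES 0)) IMPLIES 1) -> 1
  row 11 [1011]: (((1 IMPLIES 0) XOR (NOT 1 IMPLIES 0)) IMPLIES 1) -> 1
  row 12 [1100]: (((0 IMPLIES 1) XOR (NOT 0 IMPLIES 1)) IMPLIES 0) -> 1
  row 13 [1101]: (((1 IMPLIES 1) XOR (NOT 1 IMPLIES 1)) IMPLIES 0) -> 1
  row 14 [1110]: (((0 IMPLIES 1) XOR (NOT 0 IMPLIES 1)) IMPLIES 1) -> 1
  row 15 [1111]: (((1 IMPLIES 1) XOR (NOT 1 IMPLIES 1)) IMPLIES 1) -> 1
Full result column, 4 rows per line (P1,P2 fixed per line; P3,P4 runs 00..11 left to right):
  rows 0-3 [P1,P2=00]: 0011  = hex 3
  rows 4-7 [P1,P2=01]: 1111  = hex F
  rows 8-11 [P1,P2=10]: 0011  = hex 3
  rows 12-15 [P1,P2=11]: 1111  = hex F
Output column (row 0 .. row 15) = 0011111100111111
Output column grouped in 4s = 0011 1111 0011 1111 = 0x3F3F
Convert to decimal digit by digit (value = value*16 + digit):
  3 -> 3
  3*16 + 15 (F) = 63
  63*16 + 3 = 1011
  1011*16 + 15 (F) = 16191
Decimal = 16191

16191


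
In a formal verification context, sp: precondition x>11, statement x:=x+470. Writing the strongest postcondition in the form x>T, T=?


Formula: sp(P, x:=E) = exists old_x. (x = E[old_x/x]) AND P[old_x/x] (old_x is the value of x before the assignment; eliminate old_x by solving x = E[old_x/x] for old_x)
Step 1: Precondition P: x>11, i.e. old_x > 11
Step 2: Assignment gives x = old_x + 470, so old_x = x - 470
Step 3: Substitute into P: x - 470 > 11
Step 4: Simplify: x > 11+470 = 481

481


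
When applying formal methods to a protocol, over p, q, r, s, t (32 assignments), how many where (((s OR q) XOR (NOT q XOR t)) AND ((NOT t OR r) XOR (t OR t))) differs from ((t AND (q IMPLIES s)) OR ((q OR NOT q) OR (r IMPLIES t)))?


F1 = (((s OR q) XOR (NOT q XOR t)) AND ((NOT t OR r) XOR (t OR t)))
F2 = ((t AND (q IMPLIES s)) OR ((q OR NOT q) OR (r IMPLIES t)))
Evaluate both on each of 32 rows (bits = p,q,r,s,t):
  row 0 [00000]: F1=1 F2=1 -> 0
  row 1 [00001]: F1=0 F2=1 (differ) -> 1
  row 2 [00010]: F1=0 F2=1 (differ) -> 1
  row 3 [00011]: F1=1 F2=1 -> 0
  row 4 [00100]: F1=1 F2=1 -> 0
  row 5 [00101]: F1=0 F2=1 (differ) -> 1
  row 6 [00110]: F1=0 F2=1 (differ) -> 1
  row 7 [00111]: F1=0 F2=1 (differ) -> 1
  row 8 [01000]: F1=1 F2=1 -> 0
  row 9 [01001]: F1=0 F2=1 (differ) -> 1
  row 10 [01010]: F1=1 F2=1 -> 0
  row 11 [01011]: F1=0 F2=1 (differ) -> 1
  row 12 [01100]: F1=1 F2=1 -> 0
  row 13 [01101]: F1=0 F2=1 (differ) -> 1
  row 14 [01110]: F1=1 F2=1 -> 0
  row 15 [01111]: F1=0 F2=1 (differ) -> 1
  row 16 [10000]: F1=1 F2=1 -> 0
  row 17 [10001]: F1=0 F2=1 (differ) -> 1
  row 18 [10010]: F1=0 F2=1 (differ) -> 1
  row 19 [10011]: F1=1 F2=1 -> 0
  row 20 [10100]: F1=1 F2=1 -> 0
  row 21 [10101]: F1=0 F2=1 (differ) -> 1
  row 22 [10110]: F1=0 F2=1 (differ) -> 1
  row 23 [10111]: F1=0 F2=1 (differ) -> 1
  row 24 [11000]: F1=1 F2=1 -> 0
  row 25 [11001]: F1=0 F2=1 (differ) -> 1
  row 26 [11010]: F1=1 F2=1 -> 0
  row 27 [11011]: F1=0 F2=1 (differ) -> 1
  row 28 [11100]: F1=1 F2=1 -> 0
  row 29 [11101]: F1=0 F2=1 (differ) -> 1
  row 30 [11110]: F1=1 F2=1 -> 0
  row 31 [11111]: F1=0 F2=1 (differ) -> 1
Full result column, 8 rows per line (p,q fixed per line; r,s,t runs 000..111 left to right):
  rows 0-7 [p,q=00]: 01100111  (ones: 5)
  rows 8-15 [p,q=01]: 01010101  (ones: 4)
  rows 16-23 [p,q=10]: 01100111  (ones: 5)
  rows 24-31 [p,q=11]: 01010101  (ones: 4)
Disagreements = 5+4+5+4 = 18

18
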